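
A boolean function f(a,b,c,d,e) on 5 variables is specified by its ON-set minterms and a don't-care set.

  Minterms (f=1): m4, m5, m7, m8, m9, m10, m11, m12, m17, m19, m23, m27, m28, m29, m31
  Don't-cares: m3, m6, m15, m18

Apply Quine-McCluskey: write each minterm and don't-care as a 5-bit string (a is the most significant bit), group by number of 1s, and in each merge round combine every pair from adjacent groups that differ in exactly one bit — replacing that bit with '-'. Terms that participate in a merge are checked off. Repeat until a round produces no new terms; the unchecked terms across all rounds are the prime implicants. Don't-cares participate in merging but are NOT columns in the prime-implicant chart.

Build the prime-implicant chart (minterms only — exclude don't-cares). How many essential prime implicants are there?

4

[col 0] 00011*, 00100*, 00101*, 00110*, 00111*, 01000*, 01001*, 01010*, 01011*, 01100*, 01111*, 10001*, 10010*, 10011*, 10111*, 11011*, 11100*, 11101*, 11111*
[col 1] -0011*, -0111*, -1011*, -1100, -1111*, 0-011*, 0-100, 0-111*, 00-11*, 001-0*, 001-1*, 0010-*, 0011-*, 01-00, 01-11*, 010-0*, 010-1*, 0100-*, 0101-*, 1-011*, 1-111*, 10-11*, 100-1, 1001-, 11-11*, 111-1, 1110-
[col 2] --011*, --111*, -0-11*, -1-11*, 0--11*, 001--, 010--, 1--11*
[col 3] ---11
Prime implicants: ---11, -1100, 0-100, 001--, 01-00, 010--, 100-1, 1001-, 111-1, 1110-
PI chart (minterm → PIs covering it):
  4 | 0-100,001--
  5 | 001--  (sole → essential)
  7 | ---11,001--
  8 | 01-00,010--
  9 | 010--  (sole → essential)
  10 | 010--  (sole → essential)
  11 | ---11,010--
  12 | -1100,0-100,01-00
  17 | 100-1  (sole → essential)
  19 | ---11,100-1,1001-
  23 | ---11  (sole → essential)
  27 | ---11  (sole → essential)
  28 | -1100,1110-
  29 | 111-1,1110-
  31 | ---11,111-1
Essential prime implicants: ---11, 001--, 010--, 100-1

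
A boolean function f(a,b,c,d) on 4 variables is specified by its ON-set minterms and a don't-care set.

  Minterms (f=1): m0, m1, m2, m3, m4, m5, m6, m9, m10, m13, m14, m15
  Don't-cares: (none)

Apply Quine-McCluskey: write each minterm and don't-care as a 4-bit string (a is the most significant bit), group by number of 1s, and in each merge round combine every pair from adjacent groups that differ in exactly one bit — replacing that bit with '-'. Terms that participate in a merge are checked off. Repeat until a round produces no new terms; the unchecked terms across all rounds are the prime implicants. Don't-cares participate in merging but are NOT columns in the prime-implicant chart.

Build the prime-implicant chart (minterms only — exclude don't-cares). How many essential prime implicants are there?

3

Round 0: 0000✓ 0001✓ 0010✓ 0011✓ 0100✓ 0101✓ 0110✓ 1001✓ 1010✓ 1101✓ 1110✓ 1111✓
Round 1: -001✓ -010✓ -101✓ -110✓ 0-00✓ 0-01✓ 0-10✓ 00-0✓ 00-1✓ 000-✓ 001-✓ 01-0✓ 010-✓ 1-01✓ 1-10✓ 11-1 111-
Round 2: --01 --10 0--0 0-0- 00--
PIs = {--01, --10, 0--0, 0-0-, 00--, 11-1, 111-}
Coverage chart:
  m0: 0--0,0-0-,00--
  m1: --01,0-0-,00--
  m2: --10,0--0,00--
  m3: 00-- ←essential
  m4: 0--0,0-0-
  m5: --01,0-0-
  m6: --10,0--0
  m9: --01 ←essential
  m10: --10 ←essential
  m13: --01,11-1
  m14: --10,111-
  m15: 11-1,111-
Essential: --01, --10, 00--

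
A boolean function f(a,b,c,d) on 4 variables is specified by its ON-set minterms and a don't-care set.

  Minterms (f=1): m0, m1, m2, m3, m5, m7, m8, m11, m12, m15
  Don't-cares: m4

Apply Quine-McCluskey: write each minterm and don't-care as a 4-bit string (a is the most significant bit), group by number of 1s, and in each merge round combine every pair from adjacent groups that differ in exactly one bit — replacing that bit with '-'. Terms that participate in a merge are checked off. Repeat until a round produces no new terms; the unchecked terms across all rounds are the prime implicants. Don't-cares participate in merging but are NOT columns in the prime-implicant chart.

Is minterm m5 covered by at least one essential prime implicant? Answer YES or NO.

NO

size-2^0 implicants → 0000(✓)  0001(✓)  0010(✓)  0011(✓)  0100(✓)  0101(✓)  0111(✓)  1000(✓)  1011(✓)  1100(✓)  1111(✓)
size-2^1 implicants → -000(✓)  -011(✓)  -100(✓)  -111(✓)  0-00(✓)  0-01(✓)  0-11(✓)  00-0(✓)  00-1(✓)  000-(✓)  001-(✓)  01-1(✓)  010-(✓)  1-00(✓)  1-11(✓)
size-2^2 implicants → --00  --11  0--1  0-0-  00--
Unchecked terms (primes): --00, --11, 0--1, 0-0-, 00--
Minterm coverage:
  m0 ⊆ --00,0-0-,00--
  m1 ⊆ 0--1,0-0-,00--
  m2 ⊆ 00-- [E]
  m3 ⊆ --11,0--1,00--
  m5 ⊆ 0--1,0-0-
  m7 ⊆ --11,0--1
  m8 ⊆ --00 [E]
  m11 ⊆ --11 [E]
  m12 ⊆ --00 [E]
  m15 ⊆ --11 [E]
E = {--00, --11, 00--}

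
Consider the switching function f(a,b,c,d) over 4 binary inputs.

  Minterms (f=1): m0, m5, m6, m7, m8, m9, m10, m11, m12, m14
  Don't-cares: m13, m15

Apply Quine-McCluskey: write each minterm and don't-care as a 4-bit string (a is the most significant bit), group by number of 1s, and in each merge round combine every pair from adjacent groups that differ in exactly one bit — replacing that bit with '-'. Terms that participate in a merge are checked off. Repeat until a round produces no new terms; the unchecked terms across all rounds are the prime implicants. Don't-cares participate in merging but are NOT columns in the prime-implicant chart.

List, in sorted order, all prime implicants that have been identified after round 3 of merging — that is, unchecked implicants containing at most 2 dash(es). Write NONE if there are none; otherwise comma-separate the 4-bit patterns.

size-2^0 implicants → 0000(✓)  0101(✓)  0110(✓)  0111(✓)  1000(✓)  1001(✓)  1010(✓)  1011(✓)  1100(✓)  1101(✓)  1110(✓)  1111(✓)
size-2^1 implicants → -000  -101(✓)  -110(✓)  -111(✓)  01-1(✓)  011-(✓)  1-00(✓)  1-01(✓)  1-10(✓)  1-11(✓)  10-0(✓)  10-1(✓)  100-(✓)  101-(✓)  11-0(✓)  11-1(✓)  110-(✓)  111-(✓)
size-2^2 implicants → -1-1  -11-  1--0(✓)  1--1(✓)  1-0-(✓)  1-1-(✓)  10--(✓)  11--(✓)
size-2^3 implicants → 1---
Unchecked terms (primes): -000, -1-1, -11-, 1---

-000, -1-1, -11-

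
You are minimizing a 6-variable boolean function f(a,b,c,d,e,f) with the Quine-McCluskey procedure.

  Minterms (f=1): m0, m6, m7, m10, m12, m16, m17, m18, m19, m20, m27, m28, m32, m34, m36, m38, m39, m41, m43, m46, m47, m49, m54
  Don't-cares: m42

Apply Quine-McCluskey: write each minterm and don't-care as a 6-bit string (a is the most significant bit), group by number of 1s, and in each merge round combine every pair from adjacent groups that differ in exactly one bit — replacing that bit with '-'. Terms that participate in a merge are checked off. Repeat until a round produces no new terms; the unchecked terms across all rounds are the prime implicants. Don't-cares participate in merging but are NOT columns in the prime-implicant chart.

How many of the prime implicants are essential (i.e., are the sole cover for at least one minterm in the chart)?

Round 0: 000000✓ 000110✓ 000111✓ 001010✓ 001100✓ 010000✓ 010001✓ 010010✓ 010011✓ 010100✓ 011011✓ 011100✓ 100000✓ 100010✓ 100100✓ 100110✓ 100111✓ 101001✓ 101010✓ 101011✓ 101110✓ 101111✓ 110001✓ 110110✓
Round 1: -00000 -00110✓ -00111✓ -01010 -10001 0-0000 0-1100 00011-✓ 01-011 01-100 010-00 0100-0✓ 0100-1✓ 01000-✓ 01001-✓ 1-0110 10-010✓ 10-110✓ 10-111✓ 100-00✓ 100-10✓ 1000-0✓ 1001-0✓ 10011-✓ 101-10✓ 101-11✓ 1010-1 10101-✓ 10111-✓
Round 2: -0011- 0100-- 10--10 10-11- 100--0 101-1-
PIs = {-00000, -0011-, -01010, -10001, 0-0000, 0-1100, 01-011, 01-100, 010-00, 0100--, 1-0110, 10--10, 10-11-, 100--0, 101-1-, 1010-1}
Coverage chart:
  m0: -00000,0-0000
  m6: -0011- ←essential
  m7: -0011- ←essential
  m10: -01010 ←essential
  m12: 0-1100 ←essential
  m16: 0-0000,010-00,0100--
  m17: -10001,0100--
  m18: 0100-- ←essential
  m19: 01-011,0100--
  m20: 01-100,010-00
  m27: 01-011 ←essential
  m28: 0-1100,01-100
  m32: -00000,100--0
  m34: 10--10,100--0
  m36: 100--0 ←essential
  m38: -0011-,1-0110,10--10,10-11-,100--0
  m39: -0011-,10-11-
  m41: 1010-1 ←essential
  m43: 101-1-,1010-1
  m46: 10--10,10-11-,101-1-
  m47: 10-11-,101-1-
  m49: -10001 ←essential
  m54: 1-0110 ←essential
Essential: -0011-, -01010, -10001, 0-1100, 01-011, 0100--, 1-0110, 100--0, 1010-1

9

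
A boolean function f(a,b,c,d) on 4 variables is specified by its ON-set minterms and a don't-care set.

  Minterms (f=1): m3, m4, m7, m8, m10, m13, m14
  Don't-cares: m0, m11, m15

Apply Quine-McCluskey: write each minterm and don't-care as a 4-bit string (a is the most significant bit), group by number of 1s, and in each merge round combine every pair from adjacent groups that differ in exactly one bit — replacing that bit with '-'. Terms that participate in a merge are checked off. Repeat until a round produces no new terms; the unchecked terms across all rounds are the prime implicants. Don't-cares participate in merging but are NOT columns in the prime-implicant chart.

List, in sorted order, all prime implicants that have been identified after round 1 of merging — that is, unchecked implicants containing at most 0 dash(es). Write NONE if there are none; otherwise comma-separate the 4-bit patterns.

NONE

Round 0: 0000✓ 0011✓ 0100✓ 0111✓ 1000✓ 1010✓ 1011✓ 1101✓ 1110✓ 1111✓
Round 1: -000 -011✓ -111✓ 0-00 0-11✓ 1-10✓ 1-11✓ 10-0 101-✓ 11-1 111-✓
Round 2: --11 1-1-
PIs = {--11, -000, 0-00, 1-1-, 10-0, 11-1}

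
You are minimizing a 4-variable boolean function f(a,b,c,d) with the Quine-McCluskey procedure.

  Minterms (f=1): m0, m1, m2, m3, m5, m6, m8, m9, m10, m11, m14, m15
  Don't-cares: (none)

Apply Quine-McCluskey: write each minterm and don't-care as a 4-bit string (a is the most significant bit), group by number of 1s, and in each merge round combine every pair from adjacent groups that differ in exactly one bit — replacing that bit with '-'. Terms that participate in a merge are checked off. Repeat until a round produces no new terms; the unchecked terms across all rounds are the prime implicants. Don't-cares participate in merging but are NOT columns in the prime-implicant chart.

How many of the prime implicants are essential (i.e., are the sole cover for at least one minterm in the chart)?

4

[col 0] 0000*, 0001*, 0010*, 0011*, 0101*, 0110*, 1000*, 1001*, 1010*, 1011*, 1110*, 1111*
[col 1] -000*, -001*, -010*, -011*, -110*, 0-01, 0-10*, 00-0*, 00-1*, 000-*, 001-*, 1-10*, 1-11*, 10-0*, 10-1*, 100-*, 101-*, 111-*
[col 2] --10, -0-0*, -0-1*, -00-*, -01-*, 00--*, 1-1-, 10--*
[col 3] -0--
Prime implicants: --10, -0--, 0-01, 1-1-
PI chart (minterm → PIs covering it):
  0 | -0--  (sole → essential)
  1 | -0--,0-01
  2 | --10,-0--
  3 | -0--  (sole → essential)
  5 | 0-01  (sole → essential)
  6 | --10  (sole → essential)
  8 | -0--  (sole → essential)
  9 | -0--  (sole → essential)
  10 | --10,-0--,1-1-
  11 | -0--,1-1-
  14 | --10,1-1-
  15 | 1-1-  (sole → essential)
Essential prime implicants: --10, -0--, 0-01, 1-1-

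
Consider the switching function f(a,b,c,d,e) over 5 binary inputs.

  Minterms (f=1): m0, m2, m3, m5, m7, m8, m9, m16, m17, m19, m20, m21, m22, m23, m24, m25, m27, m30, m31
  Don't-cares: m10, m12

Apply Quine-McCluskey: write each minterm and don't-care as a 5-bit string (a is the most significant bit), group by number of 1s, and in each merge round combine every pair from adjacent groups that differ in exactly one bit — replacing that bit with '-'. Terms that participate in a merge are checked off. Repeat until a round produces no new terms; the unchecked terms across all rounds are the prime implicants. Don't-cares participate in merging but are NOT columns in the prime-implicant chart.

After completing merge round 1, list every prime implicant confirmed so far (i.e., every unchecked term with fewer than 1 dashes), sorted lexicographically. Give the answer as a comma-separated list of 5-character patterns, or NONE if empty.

NONE

size-2^0 implicants → 00000(✓)  00010(✓)  00011(✓)  00101(✓)  00111(✓)  01000(✓)  01001(✓)  01010(✓)  01100(✓)  10000(✓)  10001(✓)  10011(✓)  10100(✓)  10101(✓)  10110(✓)  10111(✓)  11000(✓)  11001(✓)  11011(✓)  11110(✓)  11111(✓)
size-2^1 implicants → -0000(✓)  -0011(✓)  -0101(✓)  -0111(✓)  -1000(✓)  -1001(✓)  0-000(✓)  0-010(✓)  00-11(✓)  000-0(✓)  0001-  001-1(✓)  01-00  010-0(✓)  0100-(✓)  1-000(✓)  1-001(✓)  1-011(✓)  1-110(✓)  1-111(✓)  10-00(✓)  10-01(✓)  10-11(✓)  100-1(✓)  1000-(✓)  101-0(✓)  101-1(✓)  1010-(✓)  1011-(✓)  11-11(✓)  110-1(✓)  1100-(✓)  1111-(✓)
size-2^2 implicants → --000  -0-11  -01-1  -100-  0-0-0  1--11  1-0-1  1-00-  1-11-  10--1  10-0-  101--
Unchecked terms (primes): --000, -0-11, -01-1, -100-, 0-0-0, 0001-, 01-00, 1--11, 1-0-1, 1-00-, 1-11-, 10--1, 10-0-, 101--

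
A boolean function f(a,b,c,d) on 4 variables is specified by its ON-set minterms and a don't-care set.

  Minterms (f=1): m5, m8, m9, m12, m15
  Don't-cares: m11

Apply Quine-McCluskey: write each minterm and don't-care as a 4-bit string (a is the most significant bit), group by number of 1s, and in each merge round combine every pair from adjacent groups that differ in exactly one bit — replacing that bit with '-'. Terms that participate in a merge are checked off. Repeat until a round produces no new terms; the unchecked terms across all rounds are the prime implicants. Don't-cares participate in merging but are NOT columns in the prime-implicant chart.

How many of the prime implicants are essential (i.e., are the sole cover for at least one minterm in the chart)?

[col 0] 0101, 1000*, 1001*, 1011*, 1100*, 1111*
[col 1] 1-00, 1-11, 10-1, 100-
Prime implicants: 0101, 1-00, 1-11, 10-1, 100-
PI chart (minterm → PIs covering it):
  5 | 0101  (sole → essential)
  8 | 1-00,100-
  9 | 10-1,100-
  12 | 1-00  (sole → essential)
  15 | 1-11  (sole → essential)
Essential prime implicants: 0101, 1-00, 1-11

3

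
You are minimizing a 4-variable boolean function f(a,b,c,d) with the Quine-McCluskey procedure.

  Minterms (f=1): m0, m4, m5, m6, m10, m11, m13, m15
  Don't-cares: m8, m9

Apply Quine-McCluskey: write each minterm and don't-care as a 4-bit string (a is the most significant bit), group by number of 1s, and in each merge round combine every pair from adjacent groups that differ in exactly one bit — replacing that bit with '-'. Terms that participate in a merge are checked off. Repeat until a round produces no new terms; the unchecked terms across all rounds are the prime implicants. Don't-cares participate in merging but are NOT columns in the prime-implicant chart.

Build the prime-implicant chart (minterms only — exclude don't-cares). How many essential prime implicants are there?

Round 0: 0000✓ 0100✓ 0101✓ 0110✓ 1000✓ 1001✓ 1010✓ 1011✓ 1101✓ 1111✓
Round 1: -000 -101 0-00 01-0 010- 1-01✓ 1-11✓ 10-0✓ 10-1✓ 100-✓ 101-✓ 11-1✓
Round 2: 1--1 10--
PIs = {-000, -101, 0-00, 01-0, 010-, 1--1, 10--}
Coverage chart:
  m0: -000,0-00
  m4: 0-00,01-0,010-
  m5: -101,010-
  m6: 01-0 ←essential
  m10: 10-- ←essential
  m11: 1--1,10--
  m13: -101,1--1
  m15: 1--1 ←essential
Essential: 01-0, 1--1, 10--

3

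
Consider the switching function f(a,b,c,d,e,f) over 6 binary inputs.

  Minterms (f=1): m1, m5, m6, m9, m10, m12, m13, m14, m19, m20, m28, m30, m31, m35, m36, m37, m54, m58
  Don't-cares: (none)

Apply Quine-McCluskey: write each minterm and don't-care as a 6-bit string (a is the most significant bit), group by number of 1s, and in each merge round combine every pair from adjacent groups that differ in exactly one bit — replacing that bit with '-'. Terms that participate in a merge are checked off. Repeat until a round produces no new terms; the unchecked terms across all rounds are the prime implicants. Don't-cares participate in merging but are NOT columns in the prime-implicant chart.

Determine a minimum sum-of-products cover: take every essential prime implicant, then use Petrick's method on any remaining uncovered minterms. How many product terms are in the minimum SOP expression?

Round 0: 000001✓ 000101✓ 000110✓ 001001✓ 001010✓ 001100✓ 001101✓ 001110✓ 010011 010100✓ 011100✓ 011110✓ 011111✓ 100011 100100✓ 100101✓ 110110 111010
Round 1: -00101 0-1100✓ 0-1110✓ 00-001✓ 00-101✓ 00-110 000-01✓ 001-01✓ 001-10 0011-0✓ 00110- 01-100 0111-0✓ 01111- 10010-
Round 2: 0-11-0 00--01
PIs = {-00101, 0-11-0, 00--01, 00-110, 001-10, 00110-, 01-100, 010011, 01111-, 100011, 10010-, 110110, 111010}
Coverage chart:
  m1: 00--01 ←essential
  m5: -00101,00--01
  m6: 00-110 ←essential
  m9: 00--01 ←essential
  m10: 001-10 ←essential
  m12: 0-11-0,00110-
  m13: 00--01,00110-
  m14: 0-11-0,00-110,001-10
  m19: 010011 ←essential
  m20: 01-100 ←essential
  m28: 0-11-0,01-100
  m30: 0-11-0,01111-
  m31: 01111- ←essential
  m35: 100011 ←essential
  m36: 10010- ←essential
  m37: -00101,10010-
  m54: 110110 ←essential
  m58: 111010 ←essential
Essential: 00--01, 00-110, 001-10, 01-100, 010011, 01111-, 100011, 10010-, 110110, 111010
Petrick residual → 0-11-0
Min cover (11 terms): a'cdf' + a'b'e'f + a'b'def' + a'b'cef' + a'bde'f' + a'bc'd'ef + a'bcde + ab'c'd'ef + ab'c'de' + abc'def' + abcd'ef'

11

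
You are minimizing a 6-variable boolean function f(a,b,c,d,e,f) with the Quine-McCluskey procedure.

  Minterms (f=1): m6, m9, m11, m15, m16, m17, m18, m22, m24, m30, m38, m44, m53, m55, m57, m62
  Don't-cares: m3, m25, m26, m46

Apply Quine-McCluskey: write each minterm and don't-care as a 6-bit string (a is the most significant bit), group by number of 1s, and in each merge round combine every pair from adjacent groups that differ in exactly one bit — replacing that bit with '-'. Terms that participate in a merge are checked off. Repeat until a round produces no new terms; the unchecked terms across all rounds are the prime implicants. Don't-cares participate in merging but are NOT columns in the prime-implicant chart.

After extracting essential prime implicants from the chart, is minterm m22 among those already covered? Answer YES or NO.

Round 0: 000011✓ 000110✓ 001001✓ 001011✓ 001111✓ 010000✓ 010001✓ 010010✓ 010110✓ 011000✓ 011001✓ 011010✓ 011110✓ 100110✓ 101100✓ 101110✓ 110101✓ 110111✓ 111001✓ 111110✓
Round 1: -00110 -11001 -11110 0-0110 0-1001 00-011 001-11 0010-1 01-000✓ 01-001✓ 01-010✓ 01-110✓ 010-10✓ 0100-0✓ 01000-✓ 011-10✓ 0110-0✓ 01100-✓ 1-1110 10-110 1011-0 1101-1
Round 2: 01--10 01-0-0 01-00-
PIs = {-00110, -11001, -11110, 0-0110, 0-1001, 00-011, 001-11, 0010-1, 01--10, 01-0-0, 01-00-, 1-1110, 10-110, 1011-0, 1101-1}
Coverage chart:
  m6: -00110,0-0110
  m9: 0-1001,0010-1
  m11: 00-011,001-11,0010-1
  m15: 001-11 ←essential
  m16: 01-0-0,01-00-
  m17: 01-00- ←essential
  m18: 01--10,01-0-0
  m22: 0-0110,01--10
  m24: 01-0-0,01-00-
  m30: -11110,01--10
  m38: -00110,10-110
  m44: 1011-0 ←essential
  m53: 1101-1 ←essential
  m55: 1101-1 ←essential
  m57: -11001 ←essential
  m62: -11110,1-1110
Essential: -11001, 001-11, 01-00-, 1011-0, 1101-1

NO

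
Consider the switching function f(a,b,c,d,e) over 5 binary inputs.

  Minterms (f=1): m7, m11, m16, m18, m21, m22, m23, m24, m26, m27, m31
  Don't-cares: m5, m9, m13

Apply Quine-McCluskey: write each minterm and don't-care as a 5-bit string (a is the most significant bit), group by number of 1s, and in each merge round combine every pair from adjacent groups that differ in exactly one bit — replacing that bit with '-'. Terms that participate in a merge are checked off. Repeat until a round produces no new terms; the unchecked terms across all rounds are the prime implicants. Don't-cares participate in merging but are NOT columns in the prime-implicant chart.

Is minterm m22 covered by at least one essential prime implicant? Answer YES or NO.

[col 0] 00101*, 00111*, 01001*, 01011*, 01101*, 10000*, 10010*, 10101*, 10110*, 10111*, 11000*, 11010*, 11011*, 11111*
[col 1] -0101*, -0111*, -1011, 0-101, 001-1*, 01-01, 010-1, 1-000*, 1-010*, 1-111, 10-10, 100-0*, 101-1*, 1011-, 11-11, 110-0*, 1101-
[col 2] -01-1, 1-0-0
Prime implicants: -01-1, -1011, 0-101, 01-01, 010-1, 1-0-0, 1-111, 10-10, 1011-, 11-11, 1101-
PI chart (minterm → PIs covering it):
  7 | -01-1  (sole → essential)
  11 | -1011,010-1
  16 | 1-0-0  (sole → essential)
  18 | 1-0-0,10-10
  21 | -01-1  (sole → essential)
  22 | 10-10,1011-
  23 | -01-1,1-111,1011-
  24 | 1-0-0  (sole → essential)
  26 | 1-0-0,1101-
  27 | -1011,11-11,1101-
  31 | 1-111,11-11
Essential prime implicants: -01-1, 1-0-0

NO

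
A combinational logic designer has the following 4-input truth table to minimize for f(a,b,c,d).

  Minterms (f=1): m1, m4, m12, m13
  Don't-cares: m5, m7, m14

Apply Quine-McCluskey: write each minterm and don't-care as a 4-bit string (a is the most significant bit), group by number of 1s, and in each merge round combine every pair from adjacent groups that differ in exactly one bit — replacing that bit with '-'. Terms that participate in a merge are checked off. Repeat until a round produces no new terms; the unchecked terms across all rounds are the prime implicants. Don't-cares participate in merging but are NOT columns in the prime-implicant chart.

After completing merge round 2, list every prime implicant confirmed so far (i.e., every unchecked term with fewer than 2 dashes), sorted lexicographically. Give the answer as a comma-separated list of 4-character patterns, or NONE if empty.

Round 0: 0001✓ 0100✓ 0101✓ 0111✓ 1100✓ 1101✓ 1110✓
Round 1: -100✓ -101✓ 0-01 01-1 010-✓ 11-0 110-✓
Round 2: -10-
PIs = {-10-, 0-01, 01-1, 11-0}

0-01, 01-1, 11-0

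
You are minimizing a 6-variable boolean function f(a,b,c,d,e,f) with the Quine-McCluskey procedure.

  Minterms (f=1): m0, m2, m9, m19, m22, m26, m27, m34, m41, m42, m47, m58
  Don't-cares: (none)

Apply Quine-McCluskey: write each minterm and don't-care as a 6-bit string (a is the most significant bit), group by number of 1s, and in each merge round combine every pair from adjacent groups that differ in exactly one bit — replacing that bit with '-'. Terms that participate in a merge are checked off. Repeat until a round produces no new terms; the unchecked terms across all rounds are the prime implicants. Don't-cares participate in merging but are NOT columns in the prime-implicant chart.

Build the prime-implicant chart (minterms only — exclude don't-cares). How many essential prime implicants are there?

Round 0: 000000✓ 000010✓ 001001✓ 010011✓ 010110 011010✓ 011011✓ 100010✓ 101001✓ 101010✓ 101111 111010✓
Round 1: -00010 -01001 -11010 0000-0 01-011 01101- 1-1010 10-010
PIs = {-00010, -01001, -11010, 0000-0, 01-011, 010110, 01101-, 1-1010, 10-010, 101111}
Coverage chart:
  m0: 0000-0 ←essential
  m2: -00010,0000-0
  m9: -01001 ←essential
  m19: 01-011 ←essential
  m22: 010110 ←essential
  m26: -11010,01101-
  m27: 01-011,01101-
  m34: -00010,10-010
  m41: -01001 ←essential
  m42: 1-1010,10-010
  m47: 101111 ←essential
  m58: -11010,1-1010
Essential: -01001, 0000-0, 01-011, 010110, 101111

5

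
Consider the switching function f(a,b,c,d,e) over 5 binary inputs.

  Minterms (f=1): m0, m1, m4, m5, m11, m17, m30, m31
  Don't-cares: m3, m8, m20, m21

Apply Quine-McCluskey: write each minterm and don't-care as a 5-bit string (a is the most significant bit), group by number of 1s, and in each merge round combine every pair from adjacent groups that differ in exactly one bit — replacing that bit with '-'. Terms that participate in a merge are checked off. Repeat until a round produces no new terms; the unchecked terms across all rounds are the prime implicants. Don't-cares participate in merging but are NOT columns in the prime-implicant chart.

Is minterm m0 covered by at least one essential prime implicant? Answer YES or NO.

size-2^0 implicants → 00000(✓)  00001(✓)  00011(✓)  00100(✓)  00101(✓)  01000(✓)  01011(✓)  10001(✓)  10100(✓)  10101(✓)  11110(✓)  11111(✓)
size-2^1 implicants → -0001(✓)  -0100(✓)  -0101(✓)  0-000  0-011  00-00(✓)  00-01(✓)  000-1  0000-(✓)  0010-(✓)  10-01(✓)  1010-(✓)  1111-
size-2^2 implicants → -0-01  -010-  00-0-
Unchecked terms (primes): -0-01, -010-, 0-000, 0-011, 00-0-, 000-1, 1111-
Minterm coverage:
  m0 ⊆ 0-000,00-0-
  m1 ⊆ -0-01,00-0-,000-1
  m4 ⊆ -010-,00-0-
  m5 ⊆ -0-01,-010-,00-0-
  m11 ⊆ 0-011 [E]
  m17 ⊆ -0-01 [E]
  m30 ⊆ 1111- [E]
  m31 ⊆ 1111- [E]
E = {-0-01, 0-011, 1111-}

NO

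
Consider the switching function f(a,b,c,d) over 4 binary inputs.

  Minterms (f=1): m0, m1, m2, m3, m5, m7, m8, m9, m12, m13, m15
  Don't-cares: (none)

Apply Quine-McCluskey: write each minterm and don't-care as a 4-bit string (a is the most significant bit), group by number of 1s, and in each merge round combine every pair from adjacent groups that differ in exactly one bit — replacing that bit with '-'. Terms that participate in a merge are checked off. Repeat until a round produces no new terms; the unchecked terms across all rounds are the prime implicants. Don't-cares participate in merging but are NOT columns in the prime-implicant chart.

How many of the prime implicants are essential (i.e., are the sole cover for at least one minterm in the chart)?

3

[col 0] 0000*, 0001*, 0010*, 0011*, 0101*, 0111*, 1000*, 1001*, 1100*, 1101*, 1111*
[col 1] -000*, -001*, -101*, -111*, 0-01*, 0-11*, 00-0*, 00-1*, 000-*, 001-*, 01-1*, 1-00*, 1-01*, 100-*, 11-1*, 110-*
[col 2] --01, -00-, -1-1, 0--1, 00--, 1-0-
Prime implicants: --01, -00-, -1-1, 0--1, 00--, 1-0-
PI chart (minterm → PIs covering it):
  0 | -00-,00--
  1 | --01,-00-,0--1,00--
  2 | 00--  (sole → essential)
  3 | 0--1,00--
  5 | --01,-1-1,0--1
  7 | -1-1,0--1
  8 | -00-,1-0-
  9 | --01,-00-,1-0-
  12 | 1-0-  (sole → essential)
  13 | --01,-1-1,1-0-
  15 | -1-1  (sole → essential)
Essential prime implicants: -1-1, 00--, 1-0-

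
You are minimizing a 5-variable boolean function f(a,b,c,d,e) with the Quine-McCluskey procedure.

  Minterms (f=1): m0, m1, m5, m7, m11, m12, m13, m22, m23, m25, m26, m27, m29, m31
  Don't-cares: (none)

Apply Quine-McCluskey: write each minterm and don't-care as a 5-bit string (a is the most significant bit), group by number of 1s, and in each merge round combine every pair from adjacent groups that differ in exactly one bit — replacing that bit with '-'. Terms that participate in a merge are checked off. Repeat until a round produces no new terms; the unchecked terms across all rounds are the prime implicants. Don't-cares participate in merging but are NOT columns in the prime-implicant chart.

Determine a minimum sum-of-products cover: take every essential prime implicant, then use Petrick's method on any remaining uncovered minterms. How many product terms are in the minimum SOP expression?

7

[col 0] 00000*, 00001*, 00101*, 00111*, 01011*, 01100*, 01101*, 10110*, 10111*, 11001*, 11010*, 11011*, 11101*, 11111*
[col 1] -0111, -1011, -1101, 0-101, 00-01, 0000-, 001-1, 0110-, 1-111, 1011-, 11-01*, 11-11*, 110-1*, 1101-, 111-1*
[col 2] 11--1
Prime implicants: -0111, -1011, -1101, 0-101, 00-01, 0000-, 001-1, 0110-, 1-111, 1011-, 11--1, 1101-
PI chart (minterm → PIs covering it):
  0 | 0000-  (sole → essential)
  1 | 00-01,0000-
  5 | 0-101,00-01,001-1
  7 | -0111,001-1
  11 | -1011  (sole → essential)
  12 | 0110-  (sole → essential)
  13 | -1101,0-101,0110-
  22 | 1011-  (sole → essential)
  23 | -0111,1-111,1011-
  25 | 11--1  (sole → essential)
  26 | 1101-  (sole → essential)
  27 | -1011,11--1,1101-
  29 | -1101,11--1
  31 | 1-111,11--1
Essential prime implicants: -1011, 0000-, 0110-, 1011-, 11--1, 1101-
Petrick residual → 001-1
Minimum SOP uses 7 PIs: bc'de + a'b'c'd' + a'b'ce + a'bcd' + ab'cd + abe + abc'd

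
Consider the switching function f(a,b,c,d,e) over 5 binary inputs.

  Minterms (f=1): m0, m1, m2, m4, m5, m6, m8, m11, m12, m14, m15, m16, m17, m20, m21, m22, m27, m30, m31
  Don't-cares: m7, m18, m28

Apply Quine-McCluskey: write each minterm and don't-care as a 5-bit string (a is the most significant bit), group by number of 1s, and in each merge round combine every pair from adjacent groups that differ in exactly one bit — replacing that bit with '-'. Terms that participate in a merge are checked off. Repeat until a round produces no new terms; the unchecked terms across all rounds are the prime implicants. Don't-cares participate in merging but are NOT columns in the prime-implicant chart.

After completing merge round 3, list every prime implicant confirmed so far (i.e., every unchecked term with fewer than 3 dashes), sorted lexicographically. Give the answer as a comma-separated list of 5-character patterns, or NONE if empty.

-1-11, -111-, 0--00, 0-11-, 001--

size-2^0 implicants → 00000(✓)  00001(✓)  00010(✓)  00100(✓)  00101(✓)  00110(✓)  00111(✓)  01000(✓)  01011(✓)  01100(✓)  01110(✓)  01111(✓)  10000(✓)  10001(✓)  10010(✓)  10100(✓)  10101(✓)  10110(✓)  11011(✓)  11100(✓)  11110(✓)  11111(✓)
size-2^1 implicants → -0000(✓)  -0001(✓)  -0010(✓)  -0100(✓)  -0101(✓)  -0110(✓)  -1011(✓)  -1100(✓)  -1110(✓)  -1111(✓)  0-000(✓)  0-100(✓)  0-110(✓)  0-111(✓)  00-00(✓)  00-01(✓)  00-10(✓)  000-0(✓)  0000-(✓)  001-0(✓)  001-1(✓)  0010-(✓)  0011-(✓)  01-00(✓)  01-11(✓)  011-0(✓)  0111-(✓)  1-100(✓)  1-110(✓)  10-00(✓)  10-01(✓)  10-10(✓)  100-0(✓)  1000-(✓)  101-0(✓)  1010-(✓)  11-11(✓)  111-0(✓)  1111-(✓)
size-2^2 implicants → --100(✓)  --110(✓)  -0-00(✓)  -0-01(✓)  -0-10(✓)  -00-0(✓)  -000-(✓)  -01-0(✓)  -010-(✓)  -1-11  -11-0(✓)  -111-  0--00  0-1-0(✓)  0-11-  00--0(✓)  00-0-(✓)  001--  1-1-0(✓)  10--0(✓)  10-0-(✓)
size-2^3 implicants → --1-0  -0--0  -0-0-
Unchecked terms (primes): --1-0, -0--0, -0-0-, -1-11, -111-, 0--00, 0-11-, 001--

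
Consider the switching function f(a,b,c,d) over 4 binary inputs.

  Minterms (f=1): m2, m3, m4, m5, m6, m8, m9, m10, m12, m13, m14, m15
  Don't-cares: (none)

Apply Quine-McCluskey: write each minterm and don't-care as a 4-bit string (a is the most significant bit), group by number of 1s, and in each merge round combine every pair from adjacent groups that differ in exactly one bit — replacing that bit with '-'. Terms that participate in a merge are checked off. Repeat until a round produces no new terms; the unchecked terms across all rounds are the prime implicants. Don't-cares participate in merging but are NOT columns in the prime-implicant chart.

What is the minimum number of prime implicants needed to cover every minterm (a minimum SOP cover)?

5

size-2^0 implicants → 0010(✓)  0011(✓)  0100(✓)  0101(✓)  0110(✓)  1000(✓)  1001(✓)  1010(✓)  1100(✓)  1101(✓)  1110(✓)  1111(✓)
size-2^1 implicants → -010(✓)  -100(✓)  -101(✓)  -110(✓)  0-10(✓)  001-  01-0(✓)  010-(✓)  1-00(✓)  1-01(✓)  1-10(✓)  10-0(✓)  100-(✓)  11-0(✓)  11-1(✓)  110-(✓)  111-(✓)
size-2^2 implicants → --10  -1-0  -10-  1--0  1-0-  11--
Unchecked terms (primes): --10, -1-0, -10-, 001-, 1--0, 1-0-, 11--
Minterm coverage:
  m2 ⊆ --10,001-
  m3 ⊆ 001- [E]
  m4 ⊆ -1-0,-10-
  m5 ⊆ -10- [E]
  m6 ⊆ --10,-1-0
  m8 ⊆ 1--0,1-0-
  m9 ⊆ 1-0- [E]
  m10 ⊆ --10,1--0
  m12 ⊆ -1-0,-10-,1--0,1-0-,11--
  m13 ⊆ -10-,1-0-,11--
  m14 ⊆ --10,-1-0,1--0,11--
  m15 ⊆ 11-- [E]
E = {-10-, 001-, 1-0-, 11--}
Petrick residual → --10
Cover = cd' + bc' + a'b'c + ac' + ab  |cover|=5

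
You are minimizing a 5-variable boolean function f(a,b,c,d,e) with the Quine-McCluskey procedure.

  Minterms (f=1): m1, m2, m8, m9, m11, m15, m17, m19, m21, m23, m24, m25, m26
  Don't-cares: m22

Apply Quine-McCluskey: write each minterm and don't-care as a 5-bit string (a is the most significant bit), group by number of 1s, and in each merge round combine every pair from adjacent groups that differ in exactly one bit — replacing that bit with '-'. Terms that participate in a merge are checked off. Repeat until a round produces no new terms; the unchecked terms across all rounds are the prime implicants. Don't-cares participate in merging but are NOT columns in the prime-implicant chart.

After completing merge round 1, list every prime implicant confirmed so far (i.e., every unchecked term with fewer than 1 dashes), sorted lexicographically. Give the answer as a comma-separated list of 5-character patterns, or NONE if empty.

00010

size-2^0 implicants → 00001(✓)  00010  01000(✓)  01001(✓)  01011(✓)  01111(✓)  10001(✓)  10011(✓)  10101(✓)  10110(✓)  10111(✓)  11000(✓)  11001(✓)  11010(✓)
size-2^1 implicants → -0001(✓)  -1000(✓)  -1001(✓)  0-001(✓)  01-11  010-1  0100-(✓)  1-001(✓)  10-01(✓)  10-11(✓)  100-1(✓)  101-1(✓)  1011-  110-0  1100-(✓)
size-2^2 implicants → --001  -100-  10--1
Unchecked terms (primes): --001, -100-, 00010, 01-11, 010-1, 10--1, 1011-, 110-0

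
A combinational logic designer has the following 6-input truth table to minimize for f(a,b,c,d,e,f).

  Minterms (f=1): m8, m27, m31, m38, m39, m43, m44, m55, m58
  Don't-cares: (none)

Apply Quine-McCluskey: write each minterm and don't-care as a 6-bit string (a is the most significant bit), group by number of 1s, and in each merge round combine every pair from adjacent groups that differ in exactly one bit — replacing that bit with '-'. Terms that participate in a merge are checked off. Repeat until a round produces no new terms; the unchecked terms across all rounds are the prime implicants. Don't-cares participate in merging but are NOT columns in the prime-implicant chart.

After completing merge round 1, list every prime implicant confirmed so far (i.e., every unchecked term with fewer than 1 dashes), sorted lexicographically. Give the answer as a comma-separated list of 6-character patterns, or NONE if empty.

size-2^0 implicants → 001000  011011(✓)  011111(✓)  100110(✓)  100111(✓)  101011  101100  110111(✓)  111010
size-2^1 implicants → 011-11  1-0111  10011-
Unchecked terms (primes): 001000, 011-11, 1-0111, 10011-, 101011, 101100, 111010

001000, 101011, 101100, 111010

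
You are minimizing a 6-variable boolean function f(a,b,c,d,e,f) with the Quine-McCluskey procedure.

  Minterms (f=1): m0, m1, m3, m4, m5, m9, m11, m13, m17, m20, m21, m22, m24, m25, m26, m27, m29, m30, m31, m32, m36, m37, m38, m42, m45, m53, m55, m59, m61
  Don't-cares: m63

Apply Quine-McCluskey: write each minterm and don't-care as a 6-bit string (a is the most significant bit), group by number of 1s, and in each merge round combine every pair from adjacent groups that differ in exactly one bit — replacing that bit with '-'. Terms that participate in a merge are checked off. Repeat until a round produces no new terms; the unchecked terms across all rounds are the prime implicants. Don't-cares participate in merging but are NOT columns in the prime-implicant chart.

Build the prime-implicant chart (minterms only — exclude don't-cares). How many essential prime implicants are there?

Round 0: 000000✓ 000001✓ 000011✓ 000100✓ 000101✓ 001001✓ 001011✓ 001101✓ 010001✓ 010100✓ 010101✓ 010110✓ 011000✓ 011001✓ 011010✓ 011011✓ 011101✓ 011110✓ 011111✓ 100000✓ 100100✓ 100101✓ 100110✓ 101010 101101✓ 110101✓ 110111✓ 111011✓ 111101✓ 111111✓
Round 1: -00000✓ -00100✓ -00101✓ -01101✓ -10101✓ -11011✓ -11101✓ -11111✓ 0-0001✓ 0-0100✓ 0-0101✓ 0-1001✓ 0-1011✓ 0-1101✓ 00-001✓ 00-011✓ 00-101✓ 000-00✓ 000-01✓ 0000-1✓ 00000-✓ 00010-✓ 001-01✓ 0010-1✓ 01-001✓ 01-101✓ 01-110 010-01✓ 0101-0 01010-✓ 011-01✓ 011-10✓ 011-11✓ 0110-0✓ 0110-1✓ 01100-✓ 01101-✓ 0111-1✓ 01111-✓ 1-0101✓ 1-1101✓ 10-101✓ 100-00✓ 1001-0 10010-✓ 11-101✓ 11-111✓ 1101-1✓ 111-11✓ 1111-1✓
Round 2: --0101✓ --1101✓ -0-101✓ -00-00 -0010- -1-101✓ -11-11 -111-1 0--001✓ 0--101✓ 0-0-01✓ 0-010- 0-1-01✓ 0-10-1 00--01✓ 00-0-1 000-0- 01--01✓ 011--1 011-1- 0110-- 1--101✓ 11-1-1
Round 3: ---101 0---01
PIs = {---101, -00-00, -0010-, -11-11, -111-1, 0---01, 0-010-, 0-10-1, 00-0-1, 000-0-, 01-110, 0101-0, 011--1, 011-1-, 0110--, 1001-0, 101010, 11-1-1}
Coverage chart:
  m0: -00-00,000-0-
  m1: 0---01,00-0-1,000-0-
  m3: 00-0-1 ←essential
  m4: -00-00,-0010-,0-010-,000-0-
  m5: ---101,-0010-,0---01,0-010-,000-0-
  m9: 0---01,0-10-1,00-0-1
  m11: 0-10-1,00-0-1
  m13: ---101,0---01
  m17: 0---01 ←essential
  m20: 0-010-,0101-0
  m21: ---101,0---01,0-010-
  m22: 01-110,0101-0
  m24: 0110-- ←essential
  m25: 0---01,0-10-1,011--1,0110--
  m26: 011-1-,0110--
  m27: -11-11,0-10-1,011--1,011-1-,0110--
  m29: ---101,-111-1,0---01,011--1
  m30: 01-110,011-1-
  m31: -11-11,-111-1,011--1,011-1-
  m32: -00-00 ←essential
  m36: -00-00,-0010-,1001-0
  m37: ---101,-0010-
  m38: 1001-0 ←essential
  m42: 101010 ←essential
  m45: ---101 ←essential
  m53: ---101,11-1-1
  m55: 11-1-1 ←essential
  m59: -11-11 ←essential
  m61: ---101,-111-1,11-1-1
Essential: ---101, -00-00, -11-11, 0---01, 00-0-1, 0110--, 1001-0, 101010, 11-1-1

9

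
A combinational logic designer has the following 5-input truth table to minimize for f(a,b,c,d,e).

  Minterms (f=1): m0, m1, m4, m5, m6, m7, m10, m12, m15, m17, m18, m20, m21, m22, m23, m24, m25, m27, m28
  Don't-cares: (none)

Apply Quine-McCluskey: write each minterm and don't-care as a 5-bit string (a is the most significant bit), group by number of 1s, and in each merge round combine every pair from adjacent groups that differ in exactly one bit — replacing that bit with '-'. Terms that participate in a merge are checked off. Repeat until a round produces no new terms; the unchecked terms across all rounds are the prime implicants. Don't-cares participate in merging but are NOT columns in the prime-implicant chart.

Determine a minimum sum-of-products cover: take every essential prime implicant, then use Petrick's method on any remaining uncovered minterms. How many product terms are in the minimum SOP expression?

Round 0: 00000✓ 00001✓ 00100✓ 00101✓ 00110✓ 00111✓ 01010 01100✓ 01111✓ 10001✓ 10010✓ 10100✓ 10101✓ 10110✓ 10111✓ 11000✓ 11001✓ 11011✓ 11100✓
Round 1: -0001✓ -0100✓ -0101✓ -0110✓ -0111✓ -1100✓ 0-100✓ 0-111 00-00✓ 00-01✓ 0000-✓ 001-0✓ 001-1✓ 0010-✓ 0011-✓ 1-001 1-100✓ 10-01✓ 10-10 101-0✓ 101-1✓ 1010-✓ 1011-✓ 11-00 110-1 1100-
Round 2: --100 -0-01 -01-0✓ -01-1✓ -010-✓ -011-✓ 00-0- 001--✓ 101--✓
Round 3: -01--
PIs = {--100, -0-01, -01--, 0-111, 00-0-, 01010, 1-001, 10-10, 11-00, 110-1, 1100-}
Coverage chart:
  m0: 00-0- ←essential
  m1: -0-01,00-0-
  m4: --100,-01--,00-0-
  m5: -0-01,-01--,00-0-
  m6: -01-- ←essential
  m7: -01--,0-111
  m10: 01010 ←essential
  m12: --100 ←essential
  m15: 0-111 ←essential
  m17: -0-01,1-001
  m18: 10-10 ←essential
  m20: --100,-01--
  m21: -0-01,-01--
  m22: -01--,10-10
  m23: -01-- ←essential
  m24: 11-00,1100-
  m25: 1-001,110-1,1100-
  m27: 110-1 ←essential
  m28: --100,11-00
Essential: --100, -01--, 0-111, 00-0-, 01010, 10-10, 110-1
Petrick residual → -0-01, 11-00
Min cover (9 terms): cd'e' + b'd'e + b'c + a'cde + a'b'd' + a'bc'de' + ab'de' + abd'e' + abc'e

9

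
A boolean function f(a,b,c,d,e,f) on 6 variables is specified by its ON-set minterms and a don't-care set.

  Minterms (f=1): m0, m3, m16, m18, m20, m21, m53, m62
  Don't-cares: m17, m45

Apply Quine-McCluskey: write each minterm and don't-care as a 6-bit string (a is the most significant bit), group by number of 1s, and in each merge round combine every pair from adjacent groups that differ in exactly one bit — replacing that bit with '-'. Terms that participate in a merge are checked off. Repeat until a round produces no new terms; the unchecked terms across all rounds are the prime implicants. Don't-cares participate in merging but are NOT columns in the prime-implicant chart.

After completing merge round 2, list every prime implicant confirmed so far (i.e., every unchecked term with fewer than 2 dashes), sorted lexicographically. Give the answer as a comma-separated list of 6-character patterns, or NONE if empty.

size-2^0 implicants → 000000(✓)  000011  010000(✓)  010001(✓)  010010(✓)  010100(✓)  010101(✓)  101101  110101(✓)  111110
size-2^1 implicants → -10101  0-0000  010-00(✓)  010-01(✓)  0100-0  01000-(✓)  01010-(✓)
size-2^2 implicants → 010-0-
Unchecked terms (primes): -10101, 0-0000, 000011, 010-0-, 0100-0, 101101, 111110

-10101, 0-0000, 000011, 0100-0, 101101, 111110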